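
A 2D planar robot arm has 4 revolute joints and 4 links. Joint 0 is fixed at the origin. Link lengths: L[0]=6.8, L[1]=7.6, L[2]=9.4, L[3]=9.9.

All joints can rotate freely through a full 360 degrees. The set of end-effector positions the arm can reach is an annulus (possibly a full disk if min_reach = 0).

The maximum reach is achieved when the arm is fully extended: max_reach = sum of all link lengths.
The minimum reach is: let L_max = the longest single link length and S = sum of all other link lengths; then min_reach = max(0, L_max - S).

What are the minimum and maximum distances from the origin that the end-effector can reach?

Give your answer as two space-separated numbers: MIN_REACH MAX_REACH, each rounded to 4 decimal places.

Answer: 0.0000 33.7000

Derivation:
Link lengths: [6.8, 7.6, 9.4, 9.9]
max_reach = 6.8 + 7.6 + 9.4 + 9.9 = 33.7
L_max = max([6.8, 7.6, 9.4, 9.9]) = 9.9
S (sum of others) = 33.7 - 9.9 = 23.8
min_reach = max(0, 9.9 - 23.8) = max(0, -13.9) = 0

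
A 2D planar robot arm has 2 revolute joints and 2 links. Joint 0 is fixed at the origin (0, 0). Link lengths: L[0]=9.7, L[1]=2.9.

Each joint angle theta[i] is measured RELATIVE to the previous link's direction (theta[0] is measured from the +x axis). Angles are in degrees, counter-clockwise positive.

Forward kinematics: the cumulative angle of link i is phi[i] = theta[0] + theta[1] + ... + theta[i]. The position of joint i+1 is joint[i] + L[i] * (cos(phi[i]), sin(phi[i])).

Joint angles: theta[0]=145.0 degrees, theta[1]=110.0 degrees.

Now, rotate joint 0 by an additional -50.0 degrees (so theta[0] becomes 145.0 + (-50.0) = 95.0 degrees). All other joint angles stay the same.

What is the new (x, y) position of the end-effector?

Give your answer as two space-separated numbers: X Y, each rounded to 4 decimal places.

joint[0] = (0.0000, 0.0000)  (base)
link 0: phi[0] = 95 = 95 deg
  cos(95 deg) = -0.0872, sin(95 deg) = 0.9962
  joint[1] = (0.0000, 0.0000) + 9.7 * (-0.0872, 0.9962) = (0.0000 + -0.8454, 0.0000 + 9.6631) = (-0.8454, 9.6631)
link 1: phi[1] = 95 + 110 = 205 deg
  cos(205 deg) = -0.9063, sin(205 deg) = -0.4226
  joint[2] = (-0.8454, 9.6631) + 2.9 * (-0.9063, -0.4226) = (-0.8454 + -2.6283, 9.6631 + -1.2256) = (-3.4737, 8.4375)
End effector: (-3.4737, 8.4375)

Answer: -3.4737 8.4375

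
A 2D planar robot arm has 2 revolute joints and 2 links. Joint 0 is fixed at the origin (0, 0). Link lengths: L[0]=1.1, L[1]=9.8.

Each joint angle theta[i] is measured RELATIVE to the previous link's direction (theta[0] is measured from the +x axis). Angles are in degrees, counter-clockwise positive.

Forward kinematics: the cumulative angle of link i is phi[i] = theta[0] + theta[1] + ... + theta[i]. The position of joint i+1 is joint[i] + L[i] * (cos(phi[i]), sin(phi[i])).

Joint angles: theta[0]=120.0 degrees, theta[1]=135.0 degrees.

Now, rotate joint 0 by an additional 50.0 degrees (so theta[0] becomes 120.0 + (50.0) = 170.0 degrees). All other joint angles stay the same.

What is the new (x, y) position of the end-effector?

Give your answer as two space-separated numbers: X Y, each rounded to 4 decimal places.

joint[0] = (0.0000, 0.0000)  (base)
link 0: phi[0] = 170 = 170 deg
  cos(170 deg) = -0.9848, sin(170 deg) = 0.1736
  joint[1] = (0.0000, 0.0000) + 1.1 * (-0.9848, 0.1736) = (0.0000 + -1.0833, 0.0000 + 0.1910) = (-1.0833, 0.1910)
link 1: phi[1] = 170 + 135 = 305 deg
  cos(305 deg) = 0.5736, sin(305 deg) = -0.8192
  joint[2] = (-1.0833, 0.1910) + 9.8 * (0.5736, -0.8192) = (-1.0833 + 5.6210, 0.1910 + -8.0277) = (4.5378, -7.8367)
End effector: (4.5378, -7.8367)

Answer: 4.5378 -7.8367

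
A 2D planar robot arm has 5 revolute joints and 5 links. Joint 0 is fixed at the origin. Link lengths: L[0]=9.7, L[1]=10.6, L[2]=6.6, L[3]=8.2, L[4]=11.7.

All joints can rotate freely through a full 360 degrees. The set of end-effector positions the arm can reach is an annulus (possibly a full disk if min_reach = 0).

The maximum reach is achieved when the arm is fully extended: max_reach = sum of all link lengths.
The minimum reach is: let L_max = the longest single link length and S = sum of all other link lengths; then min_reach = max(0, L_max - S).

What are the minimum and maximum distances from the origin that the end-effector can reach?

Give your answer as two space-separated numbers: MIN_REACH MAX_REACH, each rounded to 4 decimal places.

Answer: 0.0000 46.8000

Derivation:
Link lengths: [9.7, 10.6, 6.6, 8.2, 11.7]
max_reach = 9.7 + 10.6 + 6.6 + 8.2 + 11.7 = 46.8
L_max = max([9.7, 10.6, 6.6, 8.2, 11.7]) = 11.7
S (sum of others) = 46.8 - 11.7 = 35.1
min_reach = max(0, 11.7 - 35.1) = max(0, -23.4) = 0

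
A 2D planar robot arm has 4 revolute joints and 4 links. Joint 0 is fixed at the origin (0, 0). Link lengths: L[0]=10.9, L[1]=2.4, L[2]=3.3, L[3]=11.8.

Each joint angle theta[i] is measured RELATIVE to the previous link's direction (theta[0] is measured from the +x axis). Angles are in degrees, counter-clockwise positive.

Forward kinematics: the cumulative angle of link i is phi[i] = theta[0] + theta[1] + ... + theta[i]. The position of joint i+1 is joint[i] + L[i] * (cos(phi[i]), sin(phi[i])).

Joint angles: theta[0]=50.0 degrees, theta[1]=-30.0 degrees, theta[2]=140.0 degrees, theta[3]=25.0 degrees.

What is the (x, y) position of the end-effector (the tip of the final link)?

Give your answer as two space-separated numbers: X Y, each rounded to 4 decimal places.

Answer: -5.5944 9.2710

Derivation:
joint[0] = (0.0000, 0.0000)  (base)
link 0: phi[0] = 50 = 50 deg
  cos(50 deg) = 0.6428, sin(50 deg) = 0.7660
  joint[1] = (0.0000, 0.0000) + 10.9 * (0.6428, 0.7660) = (0.0000 + 7.0064, 0.0000 + 8.3499) = (7.0064, 8.3499)
link 1: phi[1] = 50 + -30 = 20 deg
  cos(20 deg) = 0.9397, sin(20 deg) = 0.3420
  joint[2] = (7.0064, 8.3499) + 2.4 * (0.9397, 0.3420) = (7.0064 + 2.2553, 8.3499 + 0.8208) = (9.2616, 9.1707)
link 2: phi[2] = 50 + -30 + 140 = 160 deg
  cos(160 deg) = -0.9397, sin(160 deg) = 0.3420
  joint[3] = (9.2616, 9.1707) + 3.3 * (-0.9397, 0.3420) = (9.2616 + -3.1010, 9.1707 + 1.1287) = (6.1607, 10.2994)
link 3: phi[3] = 50 + -30 + 140 + 25 = 185 deg
  cos(185 deg) = -0.9962, sin(185 deg) = -0.0872
  joint[4] = (6.1607, 10.2994) + 11.8 * (-0.9962, -0.0872) = (6.1607 + -11.7551, 10.2994 + -1.0284) = (-5.5944, 9.2710)
End effector: (-5.5944, 9.2710)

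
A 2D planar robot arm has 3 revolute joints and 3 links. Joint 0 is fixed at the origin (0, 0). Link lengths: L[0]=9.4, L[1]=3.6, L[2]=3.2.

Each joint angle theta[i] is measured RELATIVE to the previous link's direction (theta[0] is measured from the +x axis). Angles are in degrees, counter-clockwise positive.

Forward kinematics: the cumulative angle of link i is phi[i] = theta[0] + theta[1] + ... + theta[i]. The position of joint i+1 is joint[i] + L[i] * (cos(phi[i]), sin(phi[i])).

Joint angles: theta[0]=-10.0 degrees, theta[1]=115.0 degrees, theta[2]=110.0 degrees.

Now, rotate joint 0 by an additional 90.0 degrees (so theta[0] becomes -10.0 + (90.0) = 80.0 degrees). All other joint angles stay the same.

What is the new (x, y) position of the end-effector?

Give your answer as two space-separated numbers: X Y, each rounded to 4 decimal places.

joint[0] = (0.0000, 0.0000)  (base)
link 0: phi[0] = 80 = 80 deg
  cos(80 deg) = 0.1736, sin(80 deg) = 0.9848
  joint[1] = (0.0000, 0.0000) + 9.4 * (0.1736, 0.9848) = (0.0000 + 1.6323, 0.0000 + 9.2572) = (1.6323, 9.2572)
link 1: phi[1] = 80 + 115 = 195 deg
  cos(195 deg) = -0.9659, sin(195 deg) = -0.2588
  joint[2] = (1.6323, 9.2572) + 3.6 * (-0.9659, -0.2588) = (1.6323 + -3.4773, 9.2572 + -0.9317) = (-1.8450, 8.3254)
link 2: phi[2] = 80 + 115 + 110 = 305 deg
  cos(305 deg) = 0.5736, sin(305 deg) = -0.8192
  joint[3] = (-1.8450, 8.3254) + 3.2 * (0.5736, -0.8192) = (-1.8450 + 1.8354, 8.3254 + -2.6213) = (-0.0096, 5.7042)
End effector: (-0.0096, 5.7042)

Answer: -0.0096 5.7042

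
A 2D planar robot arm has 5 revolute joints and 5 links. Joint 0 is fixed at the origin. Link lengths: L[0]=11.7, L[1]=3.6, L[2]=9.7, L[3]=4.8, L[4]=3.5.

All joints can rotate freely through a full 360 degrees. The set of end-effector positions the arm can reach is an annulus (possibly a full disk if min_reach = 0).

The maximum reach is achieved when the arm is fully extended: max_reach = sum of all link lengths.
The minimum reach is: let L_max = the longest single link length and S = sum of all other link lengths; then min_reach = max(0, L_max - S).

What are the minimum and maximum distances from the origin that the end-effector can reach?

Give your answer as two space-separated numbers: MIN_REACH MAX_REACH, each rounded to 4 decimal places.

Answer: 0.0000 33.3000

Derivation:
Link lengths: [11.7, 3.6, 9.7, 4.8, 3.5]
max_reach = 11.7 + 3.6 + 9.7 + 4.8 + 3.5 = 33.3
L_max = max([11.7, 3.6, 9.7, 4.8, 3.5]) = 11.7
S (sum of others) = 33.3 - 11.7 = 21.6
min_reach = max(0, 11.7 - 21.6) = max(0, -9.9) = 0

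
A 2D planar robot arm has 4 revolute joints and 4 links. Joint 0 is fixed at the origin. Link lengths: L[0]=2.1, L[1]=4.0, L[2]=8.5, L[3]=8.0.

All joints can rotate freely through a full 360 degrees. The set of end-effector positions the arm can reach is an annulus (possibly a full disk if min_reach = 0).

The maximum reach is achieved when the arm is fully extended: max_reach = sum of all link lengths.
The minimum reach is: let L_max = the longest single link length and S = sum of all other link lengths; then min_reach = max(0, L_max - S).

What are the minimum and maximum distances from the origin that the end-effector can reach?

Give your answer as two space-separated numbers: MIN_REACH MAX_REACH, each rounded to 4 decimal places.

Link lengths: [2.1, 4.0, 8.5, 8.0]
max_reach = 2.1 + 4 + 8.5 + 8 = 22.6
L_max = max([2.1, 4.0, 8.5, 8.0]) = 8.5
S (sum of others) = 22.6 - 8.5 = 14.1
min_reach = max(0, 8.5 - 14.1) = max(0, -5.6) = 0

Answer: 0.0000 22.6000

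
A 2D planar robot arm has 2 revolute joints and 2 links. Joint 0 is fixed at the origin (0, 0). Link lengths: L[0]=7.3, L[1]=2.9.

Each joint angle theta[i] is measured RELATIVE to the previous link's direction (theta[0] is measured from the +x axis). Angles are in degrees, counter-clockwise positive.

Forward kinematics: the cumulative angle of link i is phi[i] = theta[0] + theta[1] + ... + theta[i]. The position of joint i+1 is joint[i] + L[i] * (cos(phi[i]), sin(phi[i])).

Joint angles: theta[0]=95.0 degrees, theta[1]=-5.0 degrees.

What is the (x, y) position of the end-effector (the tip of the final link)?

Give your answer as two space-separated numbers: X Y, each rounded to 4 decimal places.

Answer: -0.6362 10.1722

Derivation:
joint[0] = (0.0000, 0.0000)  (base)
link 0: phi[0] = 95 = 95 deg
  cos(95 deg) = -0.0872, sin(95 deg) = 0.9962
  joint[1] = (0.0000, 0.0000) + 7.3 * (-0.0872, 0.9962) = (0.0000 + -0.6362, 0.0000 + 7.2722) = (-0.6362, 7.2722)
link 1: phi[1] = 95 + -5 = 90 deg
  cos(90 deg) = 0.0000, sin(90 deg) = 1.0000
  joint[2] = (-0.6362, 7.2722) + 2.9 * (0.0000, 1.0000) = (-0.6362 + 0.0000, 7.2722 + 2.9000) = (-0.6362, 10.1722)
End effector: (-0.6362, 10.1722)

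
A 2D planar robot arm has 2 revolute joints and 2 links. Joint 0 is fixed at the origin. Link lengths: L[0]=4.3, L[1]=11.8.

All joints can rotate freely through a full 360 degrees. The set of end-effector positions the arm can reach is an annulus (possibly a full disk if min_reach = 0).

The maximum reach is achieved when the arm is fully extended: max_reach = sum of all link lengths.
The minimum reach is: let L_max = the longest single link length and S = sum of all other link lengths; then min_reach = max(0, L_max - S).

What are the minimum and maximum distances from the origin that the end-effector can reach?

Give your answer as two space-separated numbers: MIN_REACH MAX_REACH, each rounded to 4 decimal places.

Answer: 7.5000 16.1000

Derivation:
Link lengths: [4.3, 11.8]
max_reach = 4.3 + 11.8 = 16.1
L_max = max([4.3, 11.8]) = 11.8
S (sum of others) = 16.1 - 11.8 = 4.3
min_reach = max(0, 11.8 - 4.3) = max(0, 7.5) = 7.5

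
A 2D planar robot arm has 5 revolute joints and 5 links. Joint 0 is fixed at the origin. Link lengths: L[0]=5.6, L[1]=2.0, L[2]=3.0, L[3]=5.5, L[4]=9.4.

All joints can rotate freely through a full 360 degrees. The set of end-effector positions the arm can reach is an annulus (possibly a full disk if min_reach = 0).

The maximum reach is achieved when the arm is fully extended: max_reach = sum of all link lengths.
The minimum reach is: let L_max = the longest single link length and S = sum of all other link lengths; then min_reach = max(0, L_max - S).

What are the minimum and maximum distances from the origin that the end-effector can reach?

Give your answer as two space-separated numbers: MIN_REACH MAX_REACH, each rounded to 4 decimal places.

Link lengths: [5.6, 2.0, 3.0, 5.5, 9.4]
max_reach = 5.6 + 2 + 3 + 5.5 + 9.4 = 25.5
L_max = max([5.6, 2.0, 3.0, 5.5, 9.4]) = 9.4
S (sum of others) = 25.5 - 9.4 = 16.1
min_reach = max(0, 9.4 - 16.1) = max(0, -6.7) = 0

Answer: 0.0000 25.5000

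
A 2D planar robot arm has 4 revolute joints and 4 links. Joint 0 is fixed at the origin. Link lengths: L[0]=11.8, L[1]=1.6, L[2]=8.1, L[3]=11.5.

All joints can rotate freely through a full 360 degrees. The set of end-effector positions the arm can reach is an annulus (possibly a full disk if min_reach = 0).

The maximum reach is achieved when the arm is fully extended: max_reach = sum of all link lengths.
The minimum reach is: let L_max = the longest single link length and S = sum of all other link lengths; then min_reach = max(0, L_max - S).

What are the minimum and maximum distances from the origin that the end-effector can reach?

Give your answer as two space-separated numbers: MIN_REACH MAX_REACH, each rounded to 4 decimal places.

Link lengths: [11.8, 1.6, 8.1, 11.5]
max_reach = 11.8 + 1.6 + 8.1 + 11.5 = 33
L_max = max([11.8, 1.6, 8.1, 11.5]) = 11.8
S (sum of others) = 33 - 11.8 = 21.2
min_reach = max(0, 11.8 - 21.2) = max(0, -9.4) = 0

Answer: 0.0000 33.0000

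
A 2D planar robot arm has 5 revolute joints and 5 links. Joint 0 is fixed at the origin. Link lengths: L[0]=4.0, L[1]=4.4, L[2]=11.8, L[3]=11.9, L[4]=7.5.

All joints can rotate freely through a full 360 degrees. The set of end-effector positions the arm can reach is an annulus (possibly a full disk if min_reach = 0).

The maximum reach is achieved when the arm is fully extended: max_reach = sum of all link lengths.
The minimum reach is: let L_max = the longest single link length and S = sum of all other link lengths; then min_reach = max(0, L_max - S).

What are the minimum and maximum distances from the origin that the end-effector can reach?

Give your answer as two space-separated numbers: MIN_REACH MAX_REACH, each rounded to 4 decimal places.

Answer: 0.0000 39.6000

Derivation:
Link lengths: [4.0, 4.4, 11.8, 11.9, 7.5]
max_reach = 4 + 4.4 + 11.8 + 11.9 + 7.5 = 39.6
L_max = max([4.0, 4.4, 11.8, 11.9, 7.5]) = 11.9
S (sum of others) = 39.6 - 11.9 = 27.7
min_reach = max(0, 11.9 - 27.7) = max(0, -15.8) = 0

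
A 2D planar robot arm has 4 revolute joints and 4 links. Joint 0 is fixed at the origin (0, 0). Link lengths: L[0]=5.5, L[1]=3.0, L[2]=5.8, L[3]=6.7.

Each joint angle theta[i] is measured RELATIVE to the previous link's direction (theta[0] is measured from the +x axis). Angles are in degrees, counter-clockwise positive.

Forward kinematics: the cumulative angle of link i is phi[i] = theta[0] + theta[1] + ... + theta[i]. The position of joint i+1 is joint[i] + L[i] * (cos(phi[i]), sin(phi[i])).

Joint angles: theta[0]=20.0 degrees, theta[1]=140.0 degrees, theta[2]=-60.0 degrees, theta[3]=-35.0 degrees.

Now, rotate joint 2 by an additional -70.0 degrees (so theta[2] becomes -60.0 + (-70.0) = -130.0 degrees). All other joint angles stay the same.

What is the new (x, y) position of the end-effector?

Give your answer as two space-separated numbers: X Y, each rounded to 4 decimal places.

Answer: 14.0467 5.2232

Derivation:
joint[0] = (0.0000, 0.0000)  (base)
link 0: phi[0] = 20 = 20 deg
  cos(20 deg) = 0.9397, sin(20 deg) = 0.3420
  joint[1] = (0.0000, 0.0000) + 5.5 * (0.9397, 0.3420) = (0.0000 + 5.1683, 0.0000 + 1.8811) = (5.1683, 1.8811)
link 1: phi[1] = 20 + 140 = 160 deg
  cos(160 deg) = -0.9397, sin(160 deg) = 0.3420
  joint[2] = (5.1683, 1.8811) + 3 * (-0.9397, 0.3420) = (5.1683 + -2.8191, 1.8811 + 1.0261) = (2.3492, 2.9072)
link 2: phi[2] = 20 + 140 + -130 = 30 deg
  cos(30 deg) = 0.8660, sin(30 deg) = 0.5000
  joint[3] = (2.3492, 2.9072) + 5.8 * (0.8660, 0.5000) = (2.3492 + 5.0229, 2.9072 + 2.9000) = (7.3722, 5.8072)
link 3: phi[3] = 20 + 140 + -130 + -35 = -5 deg
  cos(-5 deg) = 0.9962, sin(-5 deg) = -0.0872
  joint[4] = (7.3722, 5.8072) + 6.7 * (0.9962, -0.0872) = (7.3722 + 6.6745, 5.8072 + -0.5839) = (14.0467, 5.2232)
End effector: (14.0467, 5.2232)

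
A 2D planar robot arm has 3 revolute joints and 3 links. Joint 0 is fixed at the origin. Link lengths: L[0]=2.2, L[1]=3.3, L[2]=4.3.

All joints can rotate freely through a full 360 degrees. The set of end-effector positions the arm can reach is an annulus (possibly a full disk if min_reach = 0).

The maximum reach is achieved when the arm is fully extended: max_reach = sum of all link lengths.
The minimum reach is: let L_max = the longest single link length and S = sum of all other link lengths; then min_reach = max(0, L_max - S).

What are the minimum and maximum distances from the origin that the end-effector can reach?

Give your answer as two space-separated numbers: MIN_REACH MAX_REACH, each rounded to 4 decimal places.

Answer: 0.0000 9.8000

Derivation:
Link lengths: [2.2, 3.3, 4.3]
max_reach = 2.2 + 3.3 + 4.3 = 9.8
L_max = max([2.2, 3.3, 4.3]) = 4.3
S (sum of others) = 9.8 - 4.3 = 5.5
min_reach = max(0, 4.3 - 5.5) = max(0, -1.2) = 0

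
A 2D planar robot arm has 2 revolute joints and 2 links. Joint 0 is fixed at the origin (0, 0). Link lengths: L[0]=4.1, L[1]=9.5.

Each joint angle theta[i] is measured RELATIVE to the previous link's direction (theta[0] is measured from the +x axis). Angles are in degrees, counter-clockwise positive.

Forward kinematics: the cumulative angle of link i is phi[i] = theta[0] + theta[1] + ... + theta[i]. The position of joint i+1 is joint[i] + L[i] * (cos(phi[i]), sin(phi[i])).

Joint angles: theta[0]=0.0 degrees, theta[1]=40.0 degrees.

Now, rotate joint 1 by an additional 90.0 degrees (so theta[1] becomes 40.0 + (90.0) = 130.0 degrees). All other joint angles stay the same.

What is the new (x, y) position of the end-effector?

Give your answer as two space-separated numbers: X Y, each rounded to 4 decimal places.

Answer: -2.0065 7.2774

Derivation:
joint[0] = (0.0000, 0.0000)  (base)
link 0: phi[0] = 0 = 0 deg
  cos(0 deg) = 1.0000, sin(0 deg) = 0.0000
  joint[1] = (0.0000, 0.0000) + 4.1 * (1.0000, 0.0000) = (0.0000 + 4.1000, 0.0000 + 0.0000) = (4.1000, 0.0000)
link 1: phi[1] = 0 + 130 = 130 deg
  cos(130 deg) = -0.6428, sin(130 deg) = 0.7660
  joint[2] = (4.1000, 0.0000) + 9.5 * (-0.6428, 0.7660) = (4.1000 + -6.1065, 0.0000 + 7.2774) = (-2.0065, 7.2774)
End effector: (-2.0065, 7.2774)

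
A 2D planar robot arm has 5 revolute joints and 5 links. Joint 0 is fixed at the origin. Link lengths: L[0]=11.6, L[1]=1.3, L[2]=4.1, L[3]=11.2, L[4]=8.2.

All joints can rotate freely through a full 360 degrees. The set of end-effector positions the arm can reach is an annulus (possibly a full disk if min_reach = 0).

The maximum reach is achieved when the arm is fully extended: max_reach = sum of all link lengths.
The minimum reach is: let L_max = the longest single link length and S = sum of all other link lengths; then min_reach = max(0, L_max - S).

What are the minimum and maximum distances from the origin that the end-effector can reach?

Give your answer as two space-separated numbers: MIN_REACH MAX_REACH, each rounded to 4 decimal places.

Link lengths: [11.6, 1.3, 4.1, 11.2, 8.2]
max_reach = 11.6 + 1.3 + 4.1 + 11.2 + 8.2 = 36.4
L_max = max([11.6, 1.3, 4.1, 11.2, 8.2]) = 11.6
S (sum of others) = 36.4 - 11.6 = 24.8
min_reach = max(0, 11.6 - 24.8) = max(0, -13.2) = 0

Answer: 0.0000 36.4000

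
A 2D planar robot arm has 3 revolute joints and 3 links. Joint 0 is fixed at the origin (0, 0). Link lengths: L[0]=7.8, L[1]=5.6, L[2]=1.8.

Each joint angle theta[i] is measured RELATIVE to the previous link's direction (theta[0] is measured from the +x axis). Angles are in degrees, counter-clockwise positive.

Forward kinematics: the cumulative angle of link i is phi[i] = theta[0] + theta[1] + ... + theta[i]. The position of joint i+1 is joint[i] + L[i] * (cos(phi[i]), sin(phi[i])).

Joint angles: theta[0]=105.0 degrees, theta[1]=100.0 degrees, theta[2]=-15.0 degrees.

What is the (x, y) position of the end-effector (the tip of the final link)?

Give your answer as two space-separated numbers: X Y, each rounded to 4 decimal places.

joint[0] = (0.0000, 0.0000)  (base)
link 0: phi[0] = 105 = 105 deg
  cos(105 deg) = -0.2588, sin(105 deg) = 0.9659
  joint[1] = (0.0000, 0.0000) + 7.8 * (-0.2588, 0.9659) = (0.0000 + -2.0188, 0.0000 + 7.5342) = (-2.0188, 7.5342)
link 1: phi[1] = 105 + 100 = 205 deg
  cos(205 deg) = -0.9063, sin(205 deg) = -0.4226
  joint[2] = (-2.0188, 7.5342) + 5.6 * (-0.9063, -0.4226) = (-2.0188 + -5.0753, 7.5342 + -2.3667) = (-7.0941, 5.1676)
link 2: phi[2] = 105 + 100 + -15 = 190 deg
  cos(190 deg) = -0.9848, sin(190 deg) = -0.1736
  joint[3] = (-7.0941, 5.1676) + 1.8 * (-0.9848, -0.1736) = (-7.0941 + -1.7727, 5.1676 + -0.3126) = (-8.8668, 4.8550)
End effector: (-8.8668, 4.8550)

Answer: -8.8668 4.8550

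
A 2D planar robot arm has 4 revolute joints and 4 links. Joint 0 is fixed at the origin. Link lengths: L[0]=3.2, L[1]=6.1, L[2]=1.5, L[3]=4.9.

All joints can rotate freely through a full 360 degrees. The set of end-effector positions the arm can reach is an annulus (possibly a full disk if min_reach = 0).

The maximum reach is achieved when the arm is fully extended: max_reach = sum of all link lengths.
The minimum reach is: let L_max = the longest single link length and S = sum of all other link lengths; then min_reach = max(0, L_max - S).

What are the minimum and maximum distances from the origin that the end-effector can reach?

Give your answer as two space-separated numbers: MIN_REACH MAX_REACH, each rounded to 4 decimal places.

Link lengths: [3.2, 6.1, 1.5, 4.9]
max_reach = 3.2 + 6.1 + 1.5 + 4.9 = 15.7
L_max = max([3.2, 6.1, 1.5, 4.9]) = 6.1
S (sum of others) = 15.7 - 6.1 = 9.6
min_reach = max(0, 6.1 - 9.6) = max(0, -3.5) = 0

Answer: 0.0000 15.7000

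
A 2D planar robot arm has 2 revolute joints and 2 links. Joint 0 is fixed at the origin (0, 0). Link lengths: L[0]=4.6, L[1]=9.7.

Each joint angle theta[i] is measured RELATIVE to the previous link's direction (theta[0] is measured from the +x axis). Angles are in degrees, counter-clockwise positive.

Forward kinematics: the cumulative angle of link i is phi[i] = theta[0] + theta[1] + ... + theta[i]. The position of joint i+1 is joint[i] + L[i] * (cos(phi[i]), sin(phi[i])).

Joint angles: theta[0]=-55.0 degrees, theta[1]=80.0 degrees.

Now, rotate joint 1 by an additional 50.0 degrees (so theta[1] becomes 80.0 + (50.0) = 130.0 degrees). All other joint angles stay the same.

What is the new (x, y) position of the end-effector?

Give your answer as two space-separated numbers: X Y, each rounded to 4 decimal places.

joint[0] = (0.0000, 0.0000)  (base)
link 0: phi[0] = -55 = -55 deg
  cos(-55 deg) = 0.5736, sin(-55 deg) = -0.8192
  joint[1] = (0.0000, 0.0000) + 4.6 * (0.5736, -0.8192) = (0.0000 + 2.6385, 0.0000 + -3.7681) = (2.6385, -3.7681)
link 1: phi[1] = -55 + 130 = 75 deg
  cos(75 deg) = 0.2588, sin(75 deg) = 0.9659
  joint[2] = (2.6385, -3.7681) + 9.7 * (0.2588, 0.9659) = (2.6385 + 2.5105, -3.7681 + 9.3695) = (5.1490, 5.6014)
End effector: (5.1490, 5.6014)

Answer: 5.1490 5.6014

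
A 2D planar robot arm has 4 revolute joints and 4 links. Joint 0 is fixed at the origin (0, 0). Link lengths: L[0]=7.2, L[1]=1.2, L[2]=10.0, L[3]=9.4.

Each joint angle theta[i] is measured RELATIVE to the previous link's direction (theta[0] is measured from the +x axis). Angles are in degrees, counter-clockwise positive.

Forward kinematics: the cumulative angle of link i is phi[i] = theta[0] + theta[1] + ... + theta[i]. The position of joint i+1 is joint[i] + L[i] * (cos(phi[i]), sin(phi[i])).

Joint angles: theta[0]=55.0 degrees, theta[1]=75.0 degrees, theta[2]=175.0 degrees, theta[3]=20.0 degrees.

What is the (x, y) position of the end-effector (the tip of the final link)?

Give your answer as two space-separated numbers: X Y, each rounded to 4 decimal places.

joint[0] = (0.0000, 0.0000)  (base)
link 0: phi[0] = 55 = 55 deg
  cos(55 deg) = 0.5736, sin(55 deg) = 0.8192
  joint[1] = (0.0000, 0.0000) + 7.2 * (0.5736, 0.8192) = (0.0000 + 4.1298, 0.0000 + 5.8979) = (4.1298, 5.8979)
link 1: phi[1] = 55 + 75 = 130 deg
  cos(130 deg) = -0.6428, sin(130 deg) = 0.7660
  joint[2] = (4.1298, 5.8979) + 1.2 * (-0.6428, 0.7660) = (4.1298 + -0.7713, 5.8979 + 0.9193) = (3.3584, 6.8171)
link 2: phi[2] = 55 + 75 + 175 = 305 deg
  cos(305 deg) = 0.5736, sin(305 deg) = -0.8192
  joint[3] = (3.3584, 6.8171) + 10 * (0.5736, -0.8192) = (3.3584 + 5.7358, 6.8171 + -8.1915) = (9.0942, -1.3744)
link 3: phi[3] = 55 + 75 + 175 + 20 = 325 deg
  cos(325 deg) = 0.8192, sin(325 deg) = -0.5736
  joint[4] = (9.0942, -1.3744) + 9.4 * (0.8192, -0.5736) = (9.0942 + 7.7000, -1.3744 + -5.3916) = (16.7942, -6.7660)
End effector: (16.7942, -6.7660)

Answer: 16.7942 -6.7660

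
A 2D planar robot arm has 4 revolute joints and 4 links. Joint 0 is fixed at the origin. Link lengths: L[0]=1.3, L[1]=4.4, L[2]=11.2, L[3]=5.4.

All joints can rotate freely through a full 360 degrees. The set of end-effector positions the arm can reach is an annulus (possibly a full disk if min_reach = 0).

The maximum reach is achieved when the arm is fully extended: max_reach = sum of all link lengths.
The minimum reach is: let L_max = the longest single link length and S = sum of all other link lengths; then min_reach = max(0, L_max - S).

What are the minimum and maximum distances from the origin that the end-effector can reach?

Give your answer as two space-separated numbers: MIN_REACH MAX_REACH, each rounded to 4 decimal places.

Link lengths: [1.3, 4.4, 11.2, 5.4]
max_reach = 1.3 + 4.4 + 11.2 + 5.4 = 22.3
L_max = max([1.3, 4.4, 11.2, 5.4]) = 11.2
S (sum of others) = 22.3 - 11.2 = 11.1
min_reach = max(0, 11.2 - 11.1) = max(0, 0.1) = 0.1

Answer: 0.1000 22.3000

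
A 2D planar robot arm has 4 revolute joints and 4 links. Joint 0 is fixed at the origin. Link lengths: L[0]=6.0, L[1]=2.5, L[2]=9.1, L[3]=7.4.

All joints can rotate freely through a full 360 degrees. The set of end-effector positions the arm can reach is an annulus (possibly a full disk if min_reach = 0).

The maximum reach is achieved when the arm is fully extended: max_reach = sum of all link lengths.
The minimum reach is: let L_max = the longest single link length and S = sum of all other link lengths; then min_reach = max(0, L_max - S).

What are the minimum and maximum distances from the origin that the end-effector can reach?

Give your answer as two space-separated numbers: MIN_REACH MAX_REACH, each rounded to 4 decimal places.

Answer: 0.0000 25.0000

Derivation:
Link lengths: [6.0, 2.5, 9.1, 7.4]
max_reach = 6 + 2.5 + 9.1 + 7.4 = 25
L_max = max([6.0, 2.5, 9.1, 7.4]) = 9.1
S (sum of others) = 25 - 9.1 = 15.9
min_reach = max(0, 9.1 - 15.9) = max(0, -6.8) = 0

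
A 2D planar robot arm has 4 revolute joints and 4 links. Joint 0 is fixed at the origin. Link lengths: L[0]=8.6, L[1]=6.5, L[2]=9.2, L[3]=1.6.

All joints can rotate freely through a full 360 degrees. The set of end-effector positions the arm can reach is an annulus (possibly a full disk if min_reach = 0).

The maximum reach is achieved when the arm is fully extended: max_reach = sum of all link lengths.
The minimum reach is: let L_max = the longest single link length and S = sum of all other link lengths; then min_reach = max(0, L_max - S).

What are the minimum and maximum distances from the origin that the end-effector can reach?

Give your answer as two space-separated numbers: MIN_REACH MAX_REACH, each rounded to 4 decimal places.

Answer: 0.0000 25.9000

Derivation:
Link lengths: [8.6, 6.5, 9.2, 1.6]
max_reach = 8.6 + 6.5 + 9.2 + 1.6 = 25.9
L_max = max([8.6, 6.5, 9.2, 1.6]) = 9.2
S (sum of others) = 25.9 - 9.2 = 16.7
min_reach = max(0, 9.2 - 16.7) = max(0, -7.5) = 0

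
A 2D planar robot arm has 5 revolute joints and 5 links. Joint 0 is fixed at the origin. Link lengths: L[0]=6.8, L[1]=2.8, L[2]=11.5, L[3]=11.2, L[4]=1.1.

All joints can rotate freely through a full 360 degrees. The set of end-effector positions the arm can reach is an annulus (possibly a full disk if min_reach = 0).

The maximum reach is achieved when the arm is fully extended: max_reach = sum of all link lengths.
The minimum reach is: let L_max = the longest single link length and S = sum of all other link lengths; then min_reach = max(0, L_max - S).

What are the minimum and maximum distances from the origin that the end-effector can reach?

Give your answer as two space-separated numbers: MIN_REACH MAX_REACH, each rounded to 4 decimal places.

Link lengths: [6.8, 2.8, 11.5, 11.2, 1.1]
max_reach = 6.8 + 2.8 + 11.5 + 11.2 + 1.1 = 33.4
L_max = max([6.8, 2.8, 11.5, 11.2, 1.1]) = 11.5
S (sum of others) = 33.4 - 11.5 = 21.9
min_reach = max(0, 11.5 - 21.9) = max(0, -10.4) = 0

Answer: 0.0000 33.4000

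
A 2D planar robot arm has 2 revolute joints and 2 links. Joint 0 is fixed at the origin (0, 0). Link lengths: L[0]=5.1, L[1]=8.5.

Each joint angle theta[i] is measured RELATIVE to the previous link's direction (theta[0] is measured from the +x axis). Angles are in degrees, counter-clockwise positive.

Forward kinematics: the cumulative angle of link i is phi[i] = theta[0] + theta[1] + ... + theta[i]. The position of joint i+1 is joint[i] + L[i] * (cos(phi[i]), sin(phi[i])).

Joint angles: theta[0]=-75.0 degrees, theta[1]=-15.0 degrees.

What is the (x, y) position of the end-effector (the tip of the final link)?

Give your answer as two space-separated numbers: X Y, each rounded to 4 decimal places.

joint[0] = (0.0000, 0.0000)  (base)
link 0: phi[0] = -75 = -75 deg
  cos(-75 deg) = 0.2588, sin(-75 deg) = -0.9659
  joint[1] = (0.0000, 0.0000) + 5.1 * (0.2588, -0.9659) = (0.0000 + 1.3200, 0.0000 + -4.9262) = (1.3200, -4.9262)
link 1: phi[1] = -75 + -15 = -90 deg
  cos(-90 deg) = 0.0000, sin(-90 deg) = -1.0000
  joint[2] = (1.3200, -4.9262) + 8.5 * (0.0000, -1.0000) = (1.3200 + 0.0000, -4.9262 + -8.5000) = (1.3200, -13.4262)
End effector: (1.3200, -13.4262)

Answer: 1.3200 -13.4262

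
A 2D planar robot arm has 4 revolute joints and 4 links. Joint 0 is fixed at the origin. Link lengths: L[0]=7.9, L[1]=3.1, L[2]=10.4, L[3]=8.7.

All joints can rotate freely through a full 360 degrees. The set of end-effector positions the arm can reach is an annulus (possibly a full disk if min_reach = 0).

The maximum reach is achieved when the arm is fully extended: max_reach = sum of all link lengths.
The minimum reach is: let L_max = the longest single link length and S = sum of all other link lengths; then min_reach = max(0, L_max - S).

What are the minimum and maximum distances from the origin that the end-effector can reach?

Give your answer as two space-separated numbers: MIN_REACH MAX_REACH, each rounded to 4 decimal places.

Link lengths: [7.9, 3.1, 10.4, 8.7]
max_reach = 7.9 + 3.1 + 10.4 + 8.7 = 30.1
L_max = max([7.9, 3.1, 10.4, 8.7]) = 10.4
S (sum of others) = 30.1 - 10.4 = 19.7
min_reach = max(0, 10.4 - 19.7) = max(0, -9.3) = 0

Answer: 0.0000 30.1000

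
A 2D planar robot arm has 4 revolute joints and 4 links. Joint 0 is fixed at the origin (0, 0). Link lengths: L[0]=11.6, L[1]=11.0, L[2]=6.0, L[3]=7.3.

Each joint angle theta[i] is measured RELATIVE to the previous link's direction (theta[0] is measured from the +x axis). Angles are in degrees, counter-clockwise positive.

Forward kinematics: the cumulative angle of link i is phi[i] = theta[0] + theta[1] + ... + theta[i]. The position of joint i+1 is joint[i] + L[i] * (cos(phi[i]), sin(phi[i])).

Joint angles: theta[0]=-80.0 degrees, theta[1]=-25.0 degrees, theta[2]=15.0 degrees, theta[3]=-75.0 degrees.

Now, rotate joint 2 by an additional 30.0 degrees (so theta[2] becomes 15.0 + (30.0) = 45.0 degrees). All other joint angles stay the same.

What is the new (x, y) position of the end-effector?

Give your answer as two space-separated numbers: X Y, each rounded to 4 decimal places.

joint[0] = (0.0000, 0.0000)  (base)
link 0: phi[0] = -80 = -80 deg
  cos(-80 deg) = 0.1736, sin(-80 deg) = -0.9848
  joint[1] = (0.0000, 0.0000) + 11.6 * (0.1736, -0.9848) = (0.0000 + 2.0143, 0.0000 + -11.4238) = (2.0143, -11.4238)
link 1: phi[1] = -80 + -25 = -105 deg
  cos(-105 deg) = -0.2588, sin(-105 deg) = -0.9659
  joint[2] = (2.0143, -11.4238) + 11 * (-0.2588, -0.9659) = (2.0143 + -2.8470, -11.4238 + -10.6252) = (-0.8327, -22.0490)
link 2: phi[2] = -80 + -25 + 45 = -60 deg
  cos(-60 deg) = 0.5000, sin(-60 deg) = -0.8660
  joint[3] = (-0.8327, -22.0490) + 6 * (0.5000, -0.8660) = (-0.8327 + 3.0000, -22.0490 + -5.1962) = (2.1673, -27.2451)
link 3: phi[3] = -80 + -25 + 45 + -75 = -135 deg
  cos(-135 deg) = -0.7071, sin(-135 deg) = -0.7071
  joint[4] = (2.1673, -27.2451) + 7.3 * (-0.7071, -0.7071) = (2.1673 + -5.1619, -27.2451 + -5.1619) = (-2.9946, -32.4070)
End effector: (-2.9946, -32.4070)

Answer: -2.9946 -32.4070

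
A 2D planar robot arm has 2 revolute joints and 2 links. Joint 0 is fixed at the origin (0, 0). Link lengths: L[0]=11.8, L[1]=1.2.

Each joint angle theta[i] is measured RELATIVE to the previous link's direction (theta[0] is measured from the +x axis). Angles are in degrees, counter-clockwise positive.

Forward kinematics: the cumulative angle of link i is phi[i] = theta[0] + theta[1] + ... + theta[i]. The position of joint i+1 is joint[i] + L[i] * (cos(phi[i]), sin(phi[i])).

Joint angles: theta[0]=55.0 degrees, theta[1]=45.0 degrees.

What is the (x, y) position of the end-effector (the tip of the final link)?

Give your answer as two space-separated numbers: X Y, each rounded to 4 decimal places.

joint[0] = (0.0000, 0.0000)  (base)
link 0: phi[0] = 55 = 55 deg
  cos(55 deg) = 0.5736, sin(55 deg) = 0.8192
  joint[1] = (0.0000, 0.0000) + 11.8 * (0.5736, 0.8192) = (0.0000 + 6.7682, 0.0000 + 9.6660) = (6.7682, 9.6660)
link 1: phi[1] = 55 + 45 = 100 deg
  cos(100 deg) = -0.1736, sin(100 deg) = 0.9848
  joint[2] = (6.7682, 9.6660) + 1.2 * (-0.1736, 0.9848) = (6.7682 + -0.2084, 9.6660 + 1.1818) = (6.5598, 10.8478)
End effector: (6.5598, 10.8478)

Answer: 6.5598 10.8478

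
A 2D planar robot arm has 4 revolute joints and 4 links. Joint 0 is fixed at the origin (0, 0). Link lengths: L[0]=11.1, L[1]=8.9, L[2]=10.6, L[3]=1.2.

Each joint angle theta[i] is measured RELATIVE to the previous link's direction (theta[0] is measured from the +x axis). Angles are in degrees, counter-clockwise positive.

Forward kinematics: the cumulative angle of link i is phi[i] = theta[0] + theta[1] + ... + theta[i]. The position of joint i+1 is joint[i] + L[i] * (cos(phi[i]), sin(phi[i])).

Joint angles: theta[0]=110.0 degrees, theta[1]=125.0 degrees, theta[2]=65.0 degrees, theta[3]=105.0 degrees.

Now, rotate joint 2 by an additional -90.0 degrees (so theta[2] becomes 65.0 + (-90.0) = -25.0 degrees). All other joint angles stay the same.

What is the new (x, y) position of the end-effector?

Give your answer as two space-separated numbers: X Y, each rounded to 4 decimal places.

Answer: -17.2326 -3.0084

Derivation:
joint[0] = (0.0000, 0.0000)  (base)
link 0: phi[0] = 110 = 110 deg
  cos(110 deg) = -0.3420, sin(110 deg) = 0.9397
  joint[1] = (0.0000, 0.0000) + 11.1 * (-0.3420, 0.9397) = (0.0000 + -3.7964, 0.0000 + 10.4306) = (-3.7964, 10.4306)
link 1: phi[1] = 110 + 125 = 235 deg
  cos(235 deg) = -0.5736, sin(235 deg) = -0.8192
  joint[2] = (-3.7964, 10.4306) + 8.9 * (-0.5736, -0.8192) = (-3.7964 + -5.1048, 10.4306 + -7.2905) = (-8.9013, 3.1401)
link 2: phi[2] = 110 + 125 + -25 = 210 deg
  cos(210 deg) = -0.8660, sin(210 deg) = -0.5000
  joint[3] = (-8.9013, 3.1401) + 10.6 * (-0.8660, -0.5000) = (-8.9013 + -9.1799, 3.1401 + -5.3000) = (-18.0811, -2.1599)
link 3: phi[3] = 110 + 125 + -25 + 105 = 315 deg
  cos(315 deg) = 0.7071, sin(315 deg) = -0.7071
  joint[4] = (-18.0811, -2.1599) + 1.2 * (0.7071, -0.7071) = (-18.0811 + 0.8485, -2.1599 + -0.8485) = (-17.2326, -3.0084)
End effector: (-17.2326, -3.0084)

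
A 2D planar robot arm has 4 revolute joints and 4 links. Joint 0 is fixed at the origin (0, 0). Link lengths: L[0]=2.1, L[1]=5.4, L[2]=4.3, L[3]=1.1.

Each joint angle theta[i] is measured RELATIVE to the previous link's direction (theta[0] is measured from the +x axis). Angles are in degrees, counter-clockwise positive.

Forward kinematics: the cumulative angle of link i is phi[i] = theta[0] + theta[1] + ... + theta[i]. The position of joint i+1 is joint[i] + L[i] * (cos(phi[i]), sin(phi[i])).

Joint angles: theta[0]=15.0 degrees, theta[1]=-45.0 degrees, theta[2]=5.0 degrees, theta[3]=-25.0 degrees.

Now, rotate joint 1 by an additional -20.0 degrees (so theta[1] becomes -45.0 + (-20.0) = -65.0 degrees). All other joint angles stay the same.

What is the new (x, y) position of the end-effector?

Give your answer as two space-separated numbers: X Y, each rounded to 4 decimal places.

Answer: 8.9163 -7.6673

Derivation:
joint[0] = (0.0000, 0.0000)  (base)
link 0: phi[0] = 15 = 15 deg
  cos(15 deg) = 0.9659, sin(15 deg) = 0.2588
  joint[1] = (0.0000, 0.0000) + 2.1 * (0.9659, 0.2588) = (0.0000 + 2.0284, 0.0000 + 0.5435) = (2.0284, 0.5435)
link 1: phi[1] = 15 + -65 = -50 deg
  cos(-50 deg) = 0.6428, sin(-50 deg) = -0.7660
  joint[2] = (2.0284, 0.5435) + 5.4 * (0.6428, -0.7660) = (2.0284 + 3.4711, 0.5435 + -4.1366) = (5.4995, -3.5931)
link 2: phi[2] = 15 + -65 + 5 = -45 deg
  cos(-45 deg) = 0.7071, sin(-45 deg) = -0.7071
  joint[3] = (5.4995, -3.5931) + 4.3 * (0.7071, -0.7071) = (5.4995 + 3.0406, -3.5931 + -3.0406) = (8.5401, -6.6337)
link 3: phi[3] = 15 + -65 + 5 + -25 = -70 deg
  cos(-70 deg) = 0.3420, sin(-70 deg) = -0.9397
  joint[4] = (8.5401, -6.6337) + 1.1 * (0.3420, -0.9397) = (8.5401 + 0.3762, -6.6337 + -1.0337) = (8.9163, -7.6673)
End effector: (8.9163, -7.6673)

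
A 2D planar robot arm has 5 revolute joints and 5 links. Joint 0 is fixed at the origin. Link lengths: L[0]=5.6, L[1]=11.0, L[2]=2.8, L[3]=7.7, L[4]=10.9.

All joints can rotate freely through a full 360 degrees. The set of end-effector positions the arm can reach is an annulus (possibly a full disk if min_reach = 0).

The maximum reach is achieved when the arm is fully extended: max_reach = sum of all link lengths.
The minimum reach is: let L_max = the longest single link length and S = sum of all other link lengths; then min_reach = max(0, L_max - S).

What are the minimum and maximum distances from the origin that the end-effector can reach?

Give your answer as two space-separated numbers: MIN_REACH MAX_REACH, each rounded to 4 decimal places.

Link lengths: [5.6, 11.0, 2.8, 7.7, 10.9]
max_reach = 5.6 + 11 + 2.8 + 7.7 + 10.9 = 38
L_max = max([5.6, 11.0, 2.8, 7.7, 10.9]) = 11
S (sum of others) = 38 - 11 = 27
min_reach = max(0, 11 - 27) = max(0, -16) = 0

Answer: 0.0000 38.0000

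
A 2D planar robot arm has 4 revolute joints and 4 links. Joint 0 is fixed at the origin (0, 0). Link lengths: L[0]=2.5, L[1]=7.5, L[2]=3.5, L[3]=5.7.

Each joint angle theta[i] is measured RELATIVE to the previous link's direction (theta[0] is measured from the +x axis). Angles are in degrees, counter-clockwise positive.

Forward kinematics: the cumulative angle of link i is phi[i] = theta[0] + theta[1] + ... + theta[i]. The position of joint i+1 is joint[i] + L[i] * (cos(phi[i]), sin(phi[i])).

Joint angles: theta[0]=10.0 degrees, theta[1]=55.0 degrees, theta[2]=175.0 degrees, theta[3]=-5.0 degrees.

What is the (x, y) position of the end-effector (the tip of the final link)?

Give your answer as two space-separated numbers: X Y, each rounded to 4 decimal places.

joint[0] = (0.0000, 0.0000)  (base)
link 0: phi[0] = 10 = 10 deg
  cos(10 deg) = 0.9848, sin(10 deg) = 0.1736
  joint[1] = (0.0000, 0.0000) + 2.5 * (0.9848, 0.1736) = (0.0000 + 2.4620, 0.0000 + 0.4341) = (2.4620, 0.4341)
link 1: phi[1] = 10 + 55 = 65 deg
  cos(65 deg) = 0.4226, sin(65 deg) = 0.9063
  joint[2] = (2.4620, 0.4341) + 7.5 * (0.4226, 0.9063) = (2.4620 + 3.1696, 0.4341 + 6.7973) = (5.6317, 7.2314)
link 2: phi[2] = 10 + 55 + 175 = 240 deg
  cos(240 deg) = -0.5000, sin(240 deg) = -0.8660
  joint[3] = (5.6317, 7.2314) + 3.5 * (-0.5000, -0.8660) = (5.6317 + -1.7500, 7.2314 + -3.0311) = (3.8817, 4.2003)
link 3: phi[3] = 10 + 55 + 175 + -5 = 235 deg
  cos(235 deg) = -0.5736, sin(235 deg) = -0.8192
  joint[4] = (3.8817, 4.2003) + 5.7 * (-0.5736, -0.8192) = (3.8817 + -3.2694, 4.2003 + -4.6692) = (0.6123, -0.4688)
End effector: (0.6123, -0.4688)

Answer: 0.6123 -0.4688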